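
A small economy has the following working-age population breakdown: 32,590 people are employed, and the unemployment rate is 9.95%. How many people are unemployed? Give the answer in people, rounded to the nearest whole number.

Let U be the number unemployed. The labor force is E + U, and U/(E+U) = 0.0995.
So U = 0.0995 × 32,590 / (1 − 0.0995) = 3242.70 / 0.9005 ≈ 3,601.

About 3,601 are unemployed.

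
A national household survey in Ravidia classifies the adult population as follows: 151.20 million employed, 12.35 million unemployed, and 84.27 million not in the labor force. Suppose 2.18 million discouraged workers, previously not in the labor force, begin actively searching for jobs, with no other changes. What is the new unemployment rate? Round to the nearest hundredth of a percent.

New unemployment rate ≈ 8.77%.

Initially, labor force = 151.20 + 12.35 = 163.55 million, so u = 12.35/163.55 = 7.55%.
After the change, unemployed and labor force both rise by 2.18 → E = 151.20, U = 14.53, labor force = 165.73 million.
New unemployment rate = 14.53 / 165.73 = 8.77%.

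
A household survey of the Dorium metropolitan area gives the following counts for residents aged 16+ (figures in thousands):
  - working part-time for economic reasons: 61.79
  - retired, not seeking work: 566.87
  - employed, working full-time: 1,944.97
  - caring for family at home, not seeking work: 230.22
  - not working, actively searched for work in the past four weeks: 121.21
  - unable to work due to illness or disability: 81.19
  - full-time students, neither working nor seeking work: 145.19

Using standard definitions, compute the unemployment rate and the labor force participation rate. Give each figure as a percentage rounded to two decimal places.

Unemployment rate ≈ 5.70%; labor force participation rate ≈ 67.52%.

Employed = 61.79 + 1,944.97 = 2,006.76 thousand (anyone who worked, including part-time for economic reasons, counts as employed).
Unemployed = 121.21 thousand.
Labor force = 2,006.76 + 121.21 = 2,127.97 thousand.
Not in labor force = 566.87 + 230.22 + 81.19 + 145.19 = 1,023.47 thousand (those not working and not actively searching are outside the labor force).
Civilian working-age population = 2,127.97 + 1,023.47 = 3,151.44 thousand.
Unemployment rate = 121.21 / 2,127.97 = 5.70%.
Labor force participation rate = 2,127.97 / 3,151.44 = 67.52%.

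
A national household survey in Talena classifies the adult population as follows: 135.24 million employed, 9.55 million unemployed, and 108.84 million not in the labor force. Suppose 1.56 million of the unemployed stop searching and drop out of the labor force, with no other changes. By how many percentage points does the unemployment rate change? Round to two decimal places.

The unemployment rate changes by −1.02 percentage points.

Initially, labor force = 135.24 + 9.55 = 144.79 million, so u = 9.55/144.79 = 6.60%.
After the change, unemployed and labor force both fall by 1.56 → E = 135.24, U = 7.99, labor force = 143.23 million.
New unemployment rate = 7.99 / 143.23 = 5.58%.
Change = 5.58% − 6.60% = −1.02 percentage points.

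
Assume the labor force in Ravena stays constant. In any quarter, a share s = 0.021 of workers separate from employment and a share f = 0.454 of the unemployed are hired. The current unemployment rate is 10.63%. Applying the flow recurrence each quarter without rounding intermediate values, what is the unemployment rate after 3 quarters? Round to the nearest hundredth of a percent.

Unemployment rate after three quarters ≈ 5.32%.

With a fixed labor force, u_{t+1} = u_t + s·(1−u_t) − f·u_t = u_t·(1−s−f) + s.
Here 1−s−f = 0.525 and s = 0.021.
u_1 = 0.106300 × 0.525 + 0.021 = 0.076808.
u_2 = 0.076808 × 0.525 + 0.021 = 0.061324.
u_3 = 0.061324 × 0.525 + 0.021 = 0.053195.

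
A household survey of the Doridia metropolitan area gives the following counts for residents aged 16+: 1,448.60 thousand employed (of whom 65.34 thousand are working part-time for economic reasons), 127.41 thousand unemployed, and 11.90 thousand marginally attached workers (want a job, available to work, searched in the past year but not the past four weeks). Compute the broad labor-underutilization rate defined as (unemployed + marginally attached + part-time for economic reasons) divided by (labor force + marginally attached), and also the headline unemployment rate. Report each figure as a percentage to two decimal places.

Broad underutilization rate ≈ 12.89%; headline unemployment rate ≈ 8.08%.

Labor force = 1,448.60 + 127.41 = 1,576.01 thousand.
Numerator = 127.41 + 11.90 + 65.34 = 204.65 thousand.
Denominator = 1,576.01 + 11.90 = 1,587.91 thousand.
Broad rate = 204.65 / 1,587.91 = 12.89%.
Headline unemployment rate = 127.41 / 1,576.01 = 8.08%.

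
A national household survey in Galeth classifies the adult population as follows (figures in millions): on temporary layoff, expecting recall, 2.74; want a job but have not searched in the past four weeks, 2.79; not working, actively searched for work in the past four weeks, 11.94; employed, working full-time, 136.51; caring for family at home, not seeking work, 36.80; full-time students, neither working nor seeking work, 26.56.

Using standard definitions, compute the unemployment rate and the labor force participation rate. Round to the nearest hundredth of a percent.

Unemployment rate ≈ 9.71%; labor force participation rate ≈ 69.56%.

Employed = 136.51 million.
Unemployed = 2.74 + 11.94 = 14.68 million (jobless and actively searching, or on temporary layoff).
Labor force = 136.51 + 14.68 = 151.19 million.
Not in labor force = 2.79 + 36.80 + 26.56 = 66.15 million (those not working and not actively searching are outside the labor force — including those who want a job but have given up searching).
Civilian working-age population = 151.19 + 66.15 = 217.34 million.
Unemployment rate = 14.68 / 151.19 = 9.71%.
Labor force participation rate = 151.19 / 217.34 = 69.56%.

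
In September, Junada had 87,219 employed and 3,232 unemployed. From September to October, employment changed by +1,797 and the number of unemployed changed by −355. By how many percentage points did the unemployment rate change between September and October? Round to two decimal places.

September: labor force = 87,219 + 3,232 = 90,451; u = 3,232/90,451 = 3.57%.
October: labor force = 89,016 + 2,877 = 91,893; u = 2,877/91,893 = 3.13%.
Change = 3.13% − 3.57% = −0.44 pp.

The unemployment rate changed by −0.44 percentage points.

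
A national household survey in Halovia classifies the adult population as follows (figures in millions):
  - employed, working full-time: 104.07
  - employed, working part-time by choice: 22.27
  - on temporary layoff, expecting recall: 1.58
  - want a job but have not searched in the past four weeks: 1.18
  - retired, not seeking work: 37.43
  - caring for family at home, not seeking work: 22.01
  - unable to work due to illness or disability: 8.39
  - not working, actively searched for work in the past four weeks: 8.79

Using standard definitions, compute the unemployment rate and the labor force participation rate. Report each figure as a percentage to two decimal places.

Unemployment rate ≈ 7.59%; labor force participation rate ≈ 66.45%.

Employed = 104.07 + 22.27 = 126.34 million.
Unemployed = 1.58 + 8.79 = 10.37 million (jobless and actively searching, or on temporary layoff).
Labor force = 126.34 + 10.37 = 136.71 million.
Not in labor force = 1.18 + 37.43 + 22.01 + 8.39 = 69.01 million (those not working and not actively searching are outside the labor force — including those who want a job but have given up searching).
Civilian working-age population = 136.71 + 69.01 = 205.72 million.
Unemployment rate = 10.37 / 136.71 = 7.59%.
Labor force participation rate = 136.71 / 205.72 = 66.45%.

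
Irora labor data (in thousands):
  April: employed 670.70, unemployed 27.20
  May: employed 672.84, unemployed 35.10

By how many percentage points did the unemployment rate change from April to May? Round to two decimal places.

The unemployment rate changed by +1.06 percentage points.

April: labor force = 670.70 + 27.20 = 697.90; u = 27.20/697.90 = 3.90%.
May: labor force = 672.84 + 35.10 = 707.94; u = 35.10/707.94 = 4.96%.
Change = 4.96% − 3.90% = +1.06 pp.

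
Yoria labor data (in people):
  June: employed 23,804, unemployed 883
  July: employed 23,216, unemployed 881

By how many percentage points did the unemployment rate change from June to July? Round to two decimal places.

The unemployment rate changed by +0.08 percentage points.

June: labor force = 23,804 + 883 = 24,687; u = 883/24,687 = 3.58%.
July: labor force = 23,216 + 881 = 24,097; u = 881/24,097 = 3.66%.
Change = 3.66% − 3.58% = +0.08 pp.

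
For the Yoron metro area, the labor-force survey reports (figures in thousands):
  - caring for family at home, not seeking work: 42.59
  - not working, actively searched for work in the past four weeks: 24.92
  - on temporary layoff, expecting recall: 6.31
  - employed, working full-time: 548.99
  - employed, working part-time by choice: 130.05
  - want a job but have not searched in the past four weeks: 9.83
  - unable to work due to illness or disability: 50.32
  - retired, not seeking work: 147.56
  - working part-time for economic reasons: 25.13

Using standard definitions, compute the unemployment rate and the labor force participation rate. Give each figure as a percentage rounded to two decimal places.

Employed = 548.99 + 130.05 + 25.13 = 704.17 thousand (anyone who worked, including part-time for economic reasons, counts as employed).
Unemployed = 24.92 + 6.31 = 31.23 thousand (jobless and actively searching, or on temporary layoff).
Labor force = 704.17 + 31.23 = 735.40 thousand.
Not in labor force = 42.59 + 9.83 + 50.32 + 147.56 = 250.30 thousand (those not working and not actively searching are outside the labor force — including those who want a job but have given up searching).
Civilian working-age population = 735.40 + 250.30 = 985.70 thousand.
Unemployment rate = 31.23 / 735.40 = 4.25%.
Labor force participation rate = 735.40 / 985.70 = 74.61%.

Unemployment rate ≈ 4.25%; labor force participation rate ≈ 74.61%.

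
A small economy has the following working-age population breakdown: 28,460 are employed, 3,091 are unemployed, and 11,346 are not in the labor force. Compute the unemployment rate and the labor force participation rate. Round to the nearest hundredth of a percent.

Labor force = employed + unemployed = 28,460 + 3,091 = 31,551.
Working-age population = 31,551 + 11,346 = 42,897.
Unemployment rate = 3,091 / 31,551 = 9.80%.
Labor force participation rate = 31,551 / 42,897 = 73.55%.

Unemployment rate ≈ 9.80%; labor force participation rate ≈ 73.55%.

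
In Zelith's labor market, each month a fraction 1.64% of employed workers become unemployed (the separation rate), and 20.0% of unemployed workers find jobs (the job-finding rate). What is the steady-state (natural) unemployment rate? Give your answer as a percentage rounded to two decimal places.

At steady state the flows balance: s·E = f·U, so U/(E+U) = s/(s+f).
u* = 1.64 / (1.64 + 20.0) = 1.64 / 21.64 = 7.58%.

Steady-state unemployment rate ≈ 7.58%.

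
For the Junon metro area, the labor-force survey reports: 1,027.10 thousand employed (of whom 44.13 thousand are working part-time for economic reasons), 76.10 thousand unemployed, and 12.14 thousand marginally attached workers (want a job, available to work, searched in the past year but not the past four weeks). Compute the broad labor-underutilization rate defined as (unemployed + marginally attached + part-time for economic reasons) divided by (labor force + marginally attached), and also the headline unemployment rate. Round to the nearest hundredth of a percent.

Broad underutilization rate ≈ 11.87%; headline unemployment rate ≈ 6.90%.

Labor force = 1,027.10 + 76.10 = 1,103.20 thousand.
Numerator = 76.10 + 12.14 + 44.13 = 132.37 thousand.
Denominator = 1,103.20 + 12.14 = 1,115.34 thousand.
Broad rate = 132.37 / 1,115.34 = 11.87%.
Headline unemployment rate = 76.10 / 1,103.20 = 6.90%.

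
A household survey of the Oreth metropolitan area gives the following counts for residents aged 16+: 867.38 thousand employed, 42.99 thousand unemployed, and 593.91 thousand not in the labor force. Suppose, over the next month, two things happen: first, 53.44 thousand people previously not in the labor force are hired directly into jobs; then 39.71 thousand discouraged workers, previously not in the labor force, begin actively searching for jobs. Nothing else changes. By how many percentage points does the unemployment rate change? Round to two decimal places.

Initially, labor force = 867.38 + 42.99 = 910.37 thousand, so u = 42.99/910.37 = 4.72%.
After the first change, employed and labor force both rise by 53.44; unemployed unchanged → E = 920.82, U = 42.99, labor force = 963.81 thousand.
After the second change, unemployed and labor force both rise by 39.71 → E = 920.82, U = 82.70, labor force = 1,003.52 thousand.
New unemployment rate = 82.70 / 1,003.52 = 8.24%.
Change = 8.24% − 4.72% = +3.52 percentage points.

The unemployment rate changes by +3.52 percentage points.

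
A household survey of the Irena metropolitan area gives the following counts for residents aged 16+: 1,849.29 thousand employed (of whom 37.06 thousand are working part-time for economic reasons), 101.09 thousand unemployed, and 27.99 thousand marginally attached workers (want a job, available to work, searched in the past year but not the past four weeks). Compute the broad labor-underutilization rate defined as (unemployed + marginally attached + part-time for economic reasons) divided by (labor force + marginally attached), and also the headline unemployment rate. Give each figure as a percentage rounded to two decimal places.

Broad underutilization rate ≈ 8.40%; headline unemployment rate ≈ 5.18%.

Labor force = 1,849.29 + 101.09 = 1,950.38 thousand.
Numerator = 101.09 + 27.99 + 37.06 = 166.14 thousand.
Denominator = 1,950.38 + 27.99 = 1,978.37 thousand.
Broad rate = 166.14 / 1,978.37 = 8.40%.
Headline unemployment rate = 101.09 / 1,950.38 = 5.18%.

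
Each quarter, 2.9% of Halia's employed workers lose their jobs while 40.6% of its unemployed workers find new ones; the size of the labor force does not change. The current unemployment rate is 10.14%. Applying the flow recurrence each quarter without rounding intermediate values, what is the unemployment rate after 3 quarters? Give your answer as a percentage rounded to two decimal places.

Unemployment rate after three quarters ≈ 7.29%.

With a fixed labor force, u_{t+1} = u_t + s·(1−u_t) − f·u_t = u_t·(1−s−f) + s.
Here 1−s−f = 0.565 and s = 0.029.
u_1 = 0.101400 × 0.565 + 0.029 = 0.086291.
u_2 = 0.086291 × 0.565 + 0.029 = 0.077754.
u_3 = 0.077754 × 0.565 + 0.029 = 0.072931.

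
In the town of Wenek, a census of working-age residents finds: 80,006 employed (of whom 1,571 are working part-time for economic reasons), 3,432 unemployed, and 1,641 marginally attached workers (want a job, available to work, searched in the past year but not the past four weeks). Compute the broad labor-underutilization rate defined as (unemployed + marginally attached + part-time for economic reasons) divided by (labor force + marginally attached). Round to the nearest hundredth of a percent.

Broad underutilization rate ≈ 7.81%.

Labor force = 80,006 + 3,432 = 83,438.
Numerator = 3,432 + 1,641 + 1,571 = 6,644.
Denominator = 83,438 + 1,641 = 85,079.
Broad rate = 6,644 / 85,079 = 7.81%.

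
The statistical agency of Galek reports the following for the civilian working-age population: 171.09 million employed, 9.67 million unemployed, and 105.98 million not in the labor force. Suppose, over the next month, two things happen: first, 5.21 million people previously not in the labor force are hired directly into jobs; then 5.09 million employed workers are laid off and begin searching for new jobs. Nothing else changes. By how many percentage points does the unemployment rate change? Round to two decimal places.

Initially, labor force = 171.09 + 9.67 = 180.76 million, so u = 9.67/180.76 = 5.35%.
After the first change, employed and labor force both rise by 5.21; unemployed unchanged → E = 176.30, U = 9.67, labor force = 185.97 million.
After the second change, employed falls and unemployed rises by 5.09; labor force unchanged → E = 171.21, U = 14.76, labor force = 185.97 million.
New unemployment rate = 14.76 / 185.97 = 7.94%.
Change = 7.94% − 5.35% = +2.59 percentage points.

The unemployment rate changes by +2.59 percentage points.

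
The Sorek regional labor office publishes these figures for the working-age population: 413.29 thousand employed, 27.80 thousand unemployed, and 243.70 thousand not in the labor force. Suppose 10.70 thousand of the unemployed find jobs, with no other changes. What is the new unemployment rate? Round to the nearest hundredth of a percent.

Initially, labor force = 413.29 + 27.80 = 441.09 thousand, so u = 27.80/441.09 = 6.30%.
After the change, unemployed falls and employed rises by 10.70; labor force unchanged → E = 423.99, U = 17.10, labor force = 441.09 thousand.
New unemployment rate = 17.10 / 441.09 = 3.88%.

New unemployment rate ≈ 3.88%.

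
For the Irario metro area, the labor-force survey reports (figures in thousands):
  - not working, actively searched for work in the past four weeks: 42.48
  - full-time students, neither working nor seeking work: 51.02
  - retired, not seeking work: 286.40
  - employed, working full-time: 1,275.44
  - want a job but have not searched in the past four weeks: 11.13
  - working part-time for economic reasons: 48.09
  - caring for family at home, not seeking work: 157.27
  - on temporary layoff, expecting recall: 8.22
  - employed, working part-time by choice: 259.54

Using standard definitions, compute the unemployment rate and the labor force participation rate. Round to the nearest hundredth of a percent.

Employed = 1,275.44 + 48.09 + 259.54 = 1,583.07 thousand (anyone who worked, including part-time for economic reasons, counts as employed).
Unemployed = 42.48 + 8.22 = 50.70 thousand (jobless and actively searching, or on temporary layoff).
Labor force = 1,583.07 + 50.70 = 1,633.77 thousand.
Not in labor force = 51.02 + 286.40 + 11.13 + 157.27 = 505.82 thousand (those not working and not actively searching are outside the labor force — including those who want a job but have given up searching).
Civilian working-age population = 1,633.77 + 505.82 = 2,139.59 thousand.
Unemployment rate = 50.70 / 1,633.77 = 3.10%.
Labor force participation rate = 1,633.77 / 2,139.59 = 76.36%.

Unemployment rate ≈ 3.10%; labor force participation rate ≈ 76.36%.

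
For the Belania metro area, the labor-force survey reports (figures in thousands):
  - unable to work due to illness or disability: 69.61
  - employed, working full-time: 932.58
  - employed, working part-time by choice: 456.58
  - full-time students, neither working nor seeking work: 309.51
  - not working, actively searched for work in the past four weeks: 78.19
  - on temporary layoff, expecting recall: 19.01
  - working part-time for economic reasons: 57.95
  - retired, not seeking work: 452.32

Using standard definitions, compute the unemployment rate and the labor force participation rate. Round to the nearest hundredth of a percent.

Unemployment rate ≈ 6.29%; labor force participation rate ≈ 65.00%.

Employed = 932.58 + 456.58 + 57.95 = 1,447.11 thousand (anyone who worked, including part-time for economic reasons, counts as employed).
Unemployed = 78.19 + 19.01 = 97.20 thousand (jobless and actively searching, or on temporary layoff).
Labor force = 1,447.11 + 97.20 = 1,544.31 thousand.
Not in labor force = 69.61 + 309.51 + 452.32 = 831.44 thousand (those not working and not actively searching are outside the labor force).
Civilian working-age population = 1,544.31 + 831.44 = 2,375.75 thousand.
Unemployment rate = 97.20 / 1,544.31 = 6.29%.
Labor force participation rate = 1,544.31 / 2,375.75 = 65.00%.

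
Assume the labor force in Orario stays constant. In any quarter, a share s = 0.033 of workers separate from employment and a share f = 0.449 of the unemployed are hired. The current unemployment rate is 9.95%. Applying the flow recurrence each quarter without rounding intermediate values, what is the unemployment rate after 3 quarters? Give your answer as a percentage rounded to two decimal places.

Unemployment rate after three quarters ≈ 7.28%.

With a fixed labor force, u_{t+1} = u_t + s·(1−u_t) − f·u_t = u_t·(1−s−f) + s.
Here 1−s−f = 0.518 and s = 0.033.
u_1 = 0.099500 × 0.518 + 0.033 = 0.084541.
u_2 = 0.084541 × 0.518 + 0.033 = 0.076792.
u_3 = 0.076792 × 0.518 + 0.033 = 0.072778.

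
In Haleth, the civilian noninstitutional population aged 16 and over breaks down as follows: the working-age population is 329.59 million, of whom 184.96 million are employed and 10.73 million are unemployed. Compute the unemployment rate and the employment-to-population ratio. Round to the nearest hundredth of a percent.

Unemployment rate ≈ 5.48%; employment-population ratio ≈ 56.12%.

Labor force = employed + unemployed = 184.96 + 10.73 = 195.69 million.
Unemployment rate = 10.73 / 195.69 = 5.48%.
Employment-population ratio = 184.96 / 329.59 = 56.12%.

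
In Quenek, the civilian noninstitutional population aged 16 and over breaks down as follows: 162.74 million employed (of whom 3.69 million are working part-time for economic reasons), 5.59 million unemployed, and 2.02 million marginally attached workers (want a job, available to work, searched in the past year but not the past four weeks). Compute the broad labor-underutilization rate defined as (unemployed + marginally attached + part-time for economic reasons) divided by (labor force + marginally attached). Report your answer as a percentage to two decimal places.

Labor force = 162.74 + 5.59 = 168.33 million.
Numerator = 5.59 + 2.02 + 3.69 = 11.30 million.
Denominator = 168.33 + 2.02 = 170.35 million.
Broad rate = 11.30 / 170.35 = 6.63%.

Broad underutilization rate ≈ 6.63%.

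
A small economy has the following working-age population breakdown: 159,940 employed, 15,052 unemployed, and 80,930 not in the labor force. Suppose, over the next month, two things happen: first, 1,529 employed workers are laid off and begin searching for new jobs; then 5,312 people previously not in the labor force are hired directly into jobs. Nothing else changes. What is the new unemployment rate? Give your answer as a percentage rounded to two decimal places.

Initially, labor force = 159,940 + 15,052 = 174,992, so u = 15,052/174,992 = 8.60%.
After the first change, employed falls and unemployed rises by 1,529; labor force unchanged → E = 158,411, U = 16,581, labor force = 174,992.
After the second change, employed and labor force both rise by 5,312; unemployed unchanged → E = 163,723, U = 16,581, labor force = 180,304.
New unemployment rate = 16,581 / 180,304 = 9.20%.

New unemployment rate ≈ 9.20%.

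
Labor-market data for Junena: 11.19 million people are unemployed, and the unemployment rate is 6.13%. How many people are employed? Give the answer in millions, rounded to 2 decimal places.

About 171.35 million are employed.

Labor force = U / u = 11.19 / 0.0613 ≈ 182.54 million.
Employed = labor force − unemployed = 182.54 − 11.19 = 171.35 million.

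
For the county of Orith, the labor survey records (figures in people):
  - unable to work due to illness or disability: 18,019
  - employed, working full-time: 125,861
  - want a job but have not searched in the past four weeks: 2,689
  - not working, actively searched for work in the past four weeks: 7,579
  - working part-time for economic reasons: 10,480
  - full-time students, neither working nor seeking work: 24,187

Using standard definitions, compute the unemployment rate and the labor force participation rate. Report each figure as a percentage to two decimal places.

Employed = 125,861 + 10,480 = 136,341 (anyone who worked, including part-time for economic reasons, counts as employed).
Unemployed = 7,579.
Labor force = 136,341 + 7,579 = 143,920.
Not in labor force = 18,019 + 2,689 + 24,187 = 44,895 (those not working and not actively searching are outside the labor force — including those who want a job but have given up searching).
Civilian working-age population = 143,920 + 44,895 = 188,815.
Unemployment rate = 7,579 / 143,920 = 5.27%.
Labor force participation rate = 143,920 / 188,815 = 76.22%.

Unemployment rate ≈ 5.27%; labor force participation rate ≈ 76.22%.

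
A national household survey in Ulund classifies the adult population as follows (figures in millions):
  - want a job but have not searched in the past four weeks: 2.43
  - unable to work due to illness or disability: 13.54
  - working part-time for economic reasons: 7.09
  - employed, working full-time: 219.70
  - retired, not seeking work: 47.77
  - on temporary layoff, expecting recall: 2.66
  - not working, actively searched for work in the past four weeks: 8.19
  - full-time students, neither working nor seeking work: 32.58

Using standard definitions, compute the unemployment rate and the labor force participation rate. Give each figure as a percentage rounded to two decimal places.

Unemployment rate ≈ 4.57%; labor force participation rate ≈ 71.16%.

Employed = 7.09 + 219.70 = 226.79 million (anyone who worked, including part-time for economic reasons, counts as employed).
Unemployed = 2.66 + 8.19 = 10.85 million (jobless and actively searching, or on temporary layoff).
Labor force = 226.79 + 10.85 = 237.64 million.
Not in labor force = 2.43 + 13.54 + 47.77 + 32.58 = 96.32 million (those not working and not actively searching are outside the labor force — including those who want a job but have given up searching).
Civilian working-age population = 237.64 + 96.32 = 333.96 million.
Unemployment rate = 10.85 / 237.64 = 4.57%.
Labor force participation rate = 237.64 / 333.96 = 71.16%.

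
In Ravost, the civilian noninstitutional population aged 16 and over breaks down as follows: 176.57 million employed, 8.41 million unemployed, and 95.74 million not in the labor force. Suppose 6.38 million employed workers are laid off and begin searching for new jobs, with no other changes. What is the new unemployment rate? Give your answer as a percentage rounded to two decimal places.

Initially, labor force = 176.57 + 8.41 = 184.98 million, so u = 8.41/184.98 = 4.55%.
After the change, employed falls and unemployed rises by 6.38; labor force unchanged → E = 170.19, U = 14.79, labor force = 184.98 million.
New unemployment rate = 14.79 / 184.98 = 8.00%.

New unemployment rate ≈ 8.00%.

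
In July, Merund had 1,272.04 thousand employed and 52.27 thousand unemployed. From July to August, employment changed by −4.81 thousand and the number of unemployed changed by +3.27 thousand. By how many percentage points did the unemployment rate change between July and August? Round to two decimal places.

The unemployment rate changed by +0.25 percentage points.

July: labor force = 1,272.04 + 52.27 = 1,324.31; u = 52.27/1,324.31 = 3.95%.
August: labor force = 1,267.23 + 55.54 = 1,322.77; u = 55.54/1,322.77 = 4.20%.
Change = 4.20% − 3.95% = +0.25 pp.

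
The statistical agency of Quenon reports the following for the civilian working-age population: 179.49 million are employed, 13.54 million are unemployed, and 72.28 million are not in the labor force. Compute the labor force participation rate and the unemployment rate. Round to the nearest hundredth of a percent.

Labor force = employed + unemployed = 179.49 + 13.54 = 193.03 million.
Working-age population = 193.03 + 72.28 = 265.31 million.
Unemployment rate = 13.54 / 193.03 = 7.01%.
Labor force participation rate = 193.03 / 265.31 = 72.76%.

Labor force participation rate ≈ 72.76%; unemployment rate ≈ 7.01%.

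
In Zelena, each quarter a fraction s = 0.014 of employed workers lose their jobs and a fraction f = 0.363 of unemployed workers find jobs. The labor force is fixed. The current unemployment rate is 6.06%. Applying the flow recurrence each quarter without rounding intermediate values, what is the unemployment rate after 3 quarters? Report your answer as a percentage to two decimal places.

Unemployment rate after three quarters ≈ 4.28%.

With a fixed labor force, u_{t+1} = u_t + s·(1−u_t) − f·u_t = u_t·(1−s−f) + s.
Here 1−s−f = 0.623 and s = 0.014.
u_1 = 0.060600 × 0.623 + 0.014 = 0.051754.
u_2 = 0.051754 × 0.623 + 0.014 = 0.046243.
u_3 = 0.046243 × 0.623 + 0.014 = 0.042809.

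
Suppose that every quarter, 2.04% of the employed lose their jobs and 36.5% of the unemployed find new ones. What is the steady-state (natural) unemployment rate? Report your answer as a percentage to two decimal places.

Steady-state unemployment rate ≈ 5.29%.

At steady state the flows balance: s·E = f·U, so U/(E+U) = s/(s+f).
u* = 2.04 / (2.04 + 36.5) = 2.04 / 38.54 = 5.29%.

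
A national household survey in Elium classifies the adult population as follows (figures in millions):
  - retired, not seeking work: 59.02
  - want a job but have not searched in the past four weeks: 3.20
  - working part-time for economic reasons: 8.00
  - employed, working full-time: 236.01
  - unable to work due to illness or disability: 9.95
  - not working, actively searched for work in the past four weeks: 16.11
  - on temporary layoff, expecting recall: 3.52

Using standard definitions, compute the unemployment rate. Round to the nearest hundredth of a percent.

Employed = 8.00 + 236.01 = 244.01 million (anyone who worked, including part-time for economic reasons, counts as employed).
Unemployed = 16.11 + 3.52 = 19.63 million (jobless and actively searching, or on temporary layoff).
Labor force = 244.01 + 19.63 = 263.64 million.
Unemployment rate = 19.63 / 263.64 = 7.45%.

Unemployment rate ≈ 7.45%.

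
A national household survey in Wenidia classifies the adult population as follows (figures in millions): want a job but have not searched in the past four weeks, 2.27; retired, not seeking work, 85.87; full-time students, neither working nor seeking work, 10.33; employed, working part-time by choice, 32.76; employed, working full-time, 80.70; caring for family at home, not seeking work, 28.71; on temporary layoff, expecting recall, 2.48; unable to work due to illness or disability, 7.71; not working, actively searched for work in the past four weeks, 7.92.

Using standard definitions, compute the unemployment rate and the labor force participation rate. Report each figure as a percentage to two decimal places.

Employed = 32.76 + 80.70 = 113.46 million.
Unemployed = 2.48 + 7.92 = 10.40 million (jobless and actively searching, or on temporary layoff).
Labor force = 113.46 + 10.40 = 123.86 million.
Not in labor force = 2.27 + 85.87 + 10.33 + 28.71 + 7.71 = 134.89 million (those not working and not actively searching are outside the labor force — including those who want a job but have given up searching).
Civilian working-age population = 123.86 + 134.89 = 258.75 million.
Unemployment rate = 10.40 / 123.86 = 8.40%.
Labor force participation rate = 123.86 / 258.75 = 47.87%.

Unemployment rate ≈ 8.40%; labor force participation rate ≈ 47.87%.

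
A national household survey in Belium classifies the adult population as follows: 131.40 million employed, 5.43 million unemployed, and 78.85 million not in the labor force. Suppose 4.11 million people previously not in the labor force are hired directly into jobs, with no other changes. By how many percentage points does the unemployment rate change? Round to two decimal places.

The unemployment rate changes by −0.12 percentage points.

Initially, labor force = 131.40 + 5.43 = 136.83 million, so u = 5.43/136.83 = 3.97%.
After the change, employed and labor force both rise by 4.11; unemployed unchanged → E = 135.51, U = 5.43, labor force = 140.94 million.
New unemployment rate = 5.43 / 140.94 = 3.85%.
Change = 3.85% − 3.97% = −0.12 percentage points.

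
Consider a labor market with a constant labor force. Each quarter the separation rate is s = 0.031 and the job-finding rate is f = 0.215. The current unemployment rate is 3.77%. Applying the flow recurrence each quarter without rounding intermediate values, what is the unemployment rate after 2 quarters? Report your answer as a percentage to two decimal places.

With a fixed labor force, u_{t+1} = u_t + s·(1−u_t) − f·u_t = u_t·(1−s−f) + s.
Here 1−s−f = 0.754 and s = 0.031.
u_1 = 0.037700 × 0.754 + 0.031 = 0.059426.
u_2 = 0.059426 × 0.754 + 0.031 = 0.075807.

Unemployment rate after two quarters ≈ 7.58%.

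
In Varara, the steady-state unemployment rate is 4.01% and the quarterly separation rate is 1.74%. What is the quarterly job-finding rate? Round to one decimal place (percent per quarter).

From u* = s/(s+f): f = s·(1−u)/u.
f = 1.74 × (1 − 0.0401) / 0.0401 = 1.6702 / 0.0401 ≈ 41.7% per quarter.

Job-finding rate ≈ 41.7% per quarter.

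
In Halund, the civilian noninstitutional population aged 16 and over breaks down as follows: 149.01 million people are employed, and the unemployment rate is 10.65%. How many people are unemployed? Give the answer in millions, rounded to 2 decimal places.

About 17.76 million are unemployed.

Let U be the number unemployed. The labor force is E + U, and U/(E+U) = 0.1065.
So U = 0.1065 × 149.01 / (1 − 0.1065) = 15.8696 / 0.8935 ≈ 17.76 million.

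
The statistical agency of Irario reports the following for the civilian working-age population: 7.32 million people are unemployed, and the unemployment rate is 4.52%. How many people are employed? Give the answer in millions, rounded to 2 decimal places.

About 154.63 million are employed.

Labor force = U / u = 7.32 / 0.0452 ≈ 161.95 million.
Employed = labor force − unemployed = 161.95 − 7.32 = 154.63 million.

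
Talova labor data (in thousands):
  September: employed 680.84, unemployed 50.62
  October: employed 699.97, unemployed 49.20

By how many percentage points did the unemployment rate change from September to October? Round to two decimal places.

September: labor force = 680.84 + 50.62 = 731.46; u = 50.62/731.46 = 6.92%.
October: labor force = 699.97 + 49.20 = 749.17; u = 49.20/749.17 = 6.57%.
Change = 6.57% − 6.92% = −0.35 pp.

The unemployment rate changed by −0.35 percentage points.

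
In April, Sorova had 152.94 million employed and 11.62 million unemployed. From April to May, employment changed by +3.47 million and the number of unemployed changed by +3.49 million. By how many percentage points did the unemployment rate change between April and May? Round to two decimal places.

April: labor force = 152.94 + 11.62 = 164.56; u = 11.62/164.56 = 7.06%.
May: labor force = 156.41 + 15.11 = 171.52; u = 15.11/171.52 = 8.81%.
Change = 8.81% − 7.06% = +1.75 pp.

The unemployment rate changed by +1.75 percentage points.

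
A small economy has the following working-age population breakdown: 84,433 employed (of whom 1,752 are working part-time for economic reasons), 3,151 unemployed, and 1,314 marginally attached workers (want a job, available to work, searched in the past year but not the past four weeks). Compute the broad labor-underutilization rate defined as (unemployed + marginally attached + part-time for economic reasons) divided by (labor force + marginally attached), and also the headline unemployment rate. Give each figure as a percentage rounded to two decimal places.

Broad underutilization rate ≈ 6.99%; headline unemployment rate ≈ 3.60%.

Labor force = 84,433 + 3,151 = 87,584.
Numerator = 3,151 + 1,314 + 1,752 = 6,217.
Denominator = 87,584 + 1,314 = 88,898.
Broad rate = 6,217 / 88,898 = 6.99%.
Headline unemployment rate = 3,151 / 87,584 = 3.60%.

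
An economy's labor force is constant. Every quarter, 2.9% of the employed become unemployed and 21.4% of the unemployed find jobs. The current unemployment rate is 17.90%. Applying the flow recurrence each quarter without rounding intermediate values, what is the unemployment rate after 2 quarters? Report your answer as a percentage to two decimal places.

Unemployment rate after two quarters ≈ 15.35%.

With a fixed labor force, u_{t+1} = u_t + s·(1−u_t) − f·u_t = u_t·(1−s−f) + s.
Here 1−s−f = 0.757 and s = 0.029.
u_1 = 0.179000 × 0.757 + 0.029 = 0.164503.
u_2 = 0.164503 × 0.757 + 0.029 = 0.153529.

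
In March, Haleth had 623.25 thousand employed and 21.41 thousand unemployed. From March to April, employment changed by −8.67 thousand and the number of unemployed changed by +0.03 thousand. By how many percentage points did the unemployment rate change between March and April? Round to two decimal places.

March: labor force = 623.25 + 21.41 = 644.66; u = 21.41/644.66 = 3.32%.
April: labor force = 614.58 + 21.44 = 636.02; u = 21.44/636.02 = 3.37%.
Change = 3.37% − 3.32% = +0.05 pp.

The unemployment rate changed by +0.05 percentage points.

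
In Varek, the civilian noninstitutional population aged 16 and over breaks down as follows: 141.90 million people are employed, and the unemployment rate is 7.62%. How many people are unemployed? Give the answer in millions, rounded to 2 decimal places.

About 11.70 million are unemployed.

Let U be the number unemployed. The labor force is E + U, and U/(E+U) = 0.0762.
So U = 0.0762 × 141.90 / (1 − 0.0762) = 10.8128 / 0.9238 ≈ 11.70 million.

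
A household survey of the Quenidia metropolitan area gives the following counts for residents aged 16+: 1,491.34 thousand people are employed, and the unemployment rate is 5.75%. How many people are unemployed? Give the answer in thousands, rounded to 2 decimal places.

Let U be the number unemployed. The labor force is E + U, and U/(E+U) = 0.0575.
So U = 0.0575 × 1,491.34 / (1 − 0.0575) = 85.7520 / 0.9425 ≈ 90.98 thousand.

About 90.98 thousand are unemployed.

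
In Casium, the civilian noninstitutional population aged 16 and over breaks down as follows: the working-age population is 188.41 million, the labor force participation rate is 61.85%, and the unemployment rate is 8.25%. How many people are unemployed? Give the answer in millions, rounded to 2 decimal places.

Labor force = 0.6185 × 188.41 = 116.53 million.
Unemployed = 0.0825 × 116.53 ≈ 9.61 million.

About 9.61 million are unemployed.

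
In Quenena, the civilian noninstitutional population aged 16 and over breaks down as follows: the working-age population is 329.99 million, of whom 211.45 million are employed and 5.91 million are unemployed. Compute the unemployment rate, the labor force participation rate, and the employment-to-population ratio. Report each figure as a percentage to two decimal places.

Labor force = employed + unemployed = 211.45 + 5.91 = 217.36 million.
Unemployment rate = 5.91 / 217.36 = 2.72%.
Labor force participation rate = 217.36 / 329.99 = 65.87%.
Employment-population ratio = 211.45 / 329.99 = 64.08%.

Unemployment rate ≈ 2.72%; labor force participation rate ≈ 65.87%; employment-population ratio ≈ 64.08%.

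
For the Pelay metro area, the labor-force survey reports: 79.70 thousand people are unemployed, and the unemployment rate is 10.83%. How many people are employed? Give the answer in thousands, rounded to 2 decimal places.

Labor force = U / u = 79.70 / 0.1083 ≈ 735.92 thousand.
Employed = labor force − unemployed = 735.92 − 79.70 = 656.22 thousand.

About 656.22 thousand are employed.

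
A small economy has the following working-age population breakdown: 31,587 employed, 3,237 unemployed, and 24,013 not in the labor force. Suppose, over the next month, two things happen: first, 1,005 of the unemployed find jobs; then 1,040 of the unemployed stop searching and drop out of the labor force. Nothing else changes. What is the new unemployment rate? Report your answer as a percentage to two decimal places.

New unemployment rate ≈ 3.53%.

Initially, labor force = 31,587 + 3,237 = 34,824, so u = 3,237/34,824 = 9.30%.
After the first change, unemployed falls and employed rises by 1,005; labor force unchanged → E = 32,592, U = 2,232, labor force = 34,824.
After the second change, unemployed and labor force both fall by 1,040 → E = 32,592, U = 1,192, labor force = 33,784.
New unemployment rate = 1,192 / 33,784 = 3.53%.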